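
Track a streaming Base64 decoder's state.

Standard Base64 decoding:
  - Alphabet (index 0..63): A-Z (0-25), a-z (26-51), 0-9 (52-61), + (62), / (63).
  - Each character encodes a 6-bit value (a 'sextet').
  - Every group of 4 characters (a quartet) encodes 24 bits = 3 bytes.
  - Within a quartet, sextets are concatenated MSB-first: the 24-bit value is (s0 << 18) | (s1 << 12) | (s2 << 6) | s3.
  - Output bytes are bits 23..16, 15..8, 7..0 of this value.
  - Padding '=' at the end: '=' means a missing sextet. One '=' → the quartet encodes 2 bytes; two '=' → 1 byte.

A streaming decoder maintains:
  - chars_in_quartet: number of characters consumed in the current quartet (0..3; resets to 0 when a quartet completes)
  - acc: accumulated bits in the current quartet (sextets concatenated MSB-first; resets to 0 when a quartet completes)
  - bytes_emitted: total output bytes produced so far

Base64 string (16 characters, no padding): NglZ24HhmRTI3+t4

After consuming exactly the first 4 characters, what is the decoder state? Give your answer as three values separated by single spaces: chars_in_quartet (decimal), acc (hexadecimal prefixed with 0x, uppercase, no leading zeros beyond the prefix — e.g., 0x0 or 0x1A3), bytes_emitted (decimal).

Answer: 0 0x0 3

Derivation:
After char 0 ('N'=13): chars_in_quartet=1 acc=0xD bytes_emitted=0
After char 1 ('g'=32): chars_in_quartet=2 acc=0x360 bytes_emitted=0
After char 2 ('l'=37): chars_in_quartet=3 acc=0xD825 bytes_emitted=0
After char 3 ('Z'=25): chars_in_quartet=4 acc=0x360959 -> emit 36 09 59, reset; bytes_emitted=3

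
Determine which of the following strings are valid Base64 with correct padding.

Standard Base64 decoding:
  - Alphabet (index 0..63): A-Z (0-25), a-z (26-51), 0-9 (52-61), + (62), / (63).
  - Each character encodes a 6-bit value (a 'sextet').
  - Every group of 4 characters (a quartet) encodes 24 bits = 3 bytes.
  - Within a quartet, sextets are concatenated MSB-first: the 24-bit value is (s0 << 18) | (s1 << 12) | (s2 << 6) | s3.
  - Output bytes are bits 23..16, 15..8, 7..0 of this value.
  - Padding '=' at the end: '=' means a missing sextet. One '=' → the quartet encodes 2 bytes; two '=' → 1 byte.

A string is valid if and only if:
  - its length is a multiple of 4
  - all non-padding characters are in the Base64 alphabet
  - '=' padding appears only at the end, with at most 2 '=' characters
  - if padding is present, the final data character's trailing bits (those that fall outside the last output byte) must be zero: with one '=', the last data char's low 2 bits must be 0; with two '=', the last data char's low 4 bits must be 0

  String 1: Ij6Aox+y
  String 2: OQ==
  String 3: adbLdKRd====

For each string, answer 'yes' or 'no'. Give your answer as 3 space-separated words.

String 1: 'Ij6Aox+y' → valid
String 2: 'OQ==' → valid
String 3: 'adbLdKRd====' → invalid (4 pad chars (max 2))

Answer: yes yes no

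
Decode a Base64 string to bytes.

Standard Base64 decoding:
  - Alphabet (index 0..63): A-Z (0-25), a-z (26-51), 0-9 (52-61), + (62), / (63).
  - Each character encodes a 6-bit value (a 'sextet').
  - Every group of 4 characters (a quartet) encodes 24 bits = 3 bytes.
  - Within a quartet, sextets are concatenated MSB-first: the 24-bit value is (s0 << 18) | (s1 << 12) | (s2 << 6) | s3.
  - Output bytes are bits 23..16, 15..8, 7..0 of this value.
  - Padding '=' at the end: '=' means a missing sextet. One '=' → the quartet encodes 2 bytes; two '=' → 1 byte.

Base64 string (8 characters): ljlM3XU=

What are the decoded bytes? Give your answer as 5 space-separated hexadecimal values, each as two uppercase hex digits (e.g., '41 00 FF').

After char 0 ('l'=37): chars_in_quartet=1 acc=0x25 bytes_emitted=0
After char 1 ('j'=35): chars_in_quartet=2 acc=0x963 bytes_emitted=0
After char 2 ('l'=37): chars_in_quartet=3 acc=0x258E5 bytes_emitted=0
After char 3 ('M'=12): chars_in_quartet=4 acc=0x96394C -> emit 96 39 4C, reset; bytes_emitted=3
After char 4 ('3'=55): chars_in_quartet=1 acc=0x37 bytes_emitted=3
After char 5 ('X'=23): chars_in_quartet=2 acc=0xDD7 bytes_emitted=3
After char 6 ('U'=20): chars_in_quartet=3 acc=0x375D4 bytes_emitted=3
Padding '=': partial quartet acc=0x375D4 -> emit DD 75; bytes_emitted=5

Answer: 96 39 4C DD 75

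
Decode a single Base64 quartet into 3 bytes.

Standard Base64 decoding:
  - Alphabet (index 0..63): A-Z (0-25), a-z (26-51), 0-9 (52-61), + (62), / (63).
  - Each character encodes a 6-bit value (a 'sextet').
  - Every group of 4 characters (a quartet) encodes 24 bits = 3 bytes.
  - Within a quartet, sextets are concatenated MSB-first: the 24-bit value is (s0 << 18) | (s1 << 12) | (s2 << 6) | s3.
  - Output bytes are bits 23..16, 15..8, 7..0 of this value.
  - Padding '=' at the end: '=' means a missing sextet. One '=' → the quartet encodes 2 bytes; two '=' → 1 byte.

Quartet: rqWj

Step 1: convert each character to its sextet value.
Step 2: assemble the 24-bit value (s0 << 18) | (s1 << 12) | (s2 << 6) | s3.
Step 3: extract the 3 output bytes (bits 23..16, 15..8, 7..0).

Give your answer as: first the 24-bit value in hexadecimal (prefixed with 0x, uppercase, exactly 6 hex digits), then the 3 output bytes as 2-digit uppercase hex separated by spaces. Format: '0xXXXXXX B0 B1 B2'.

Answer: 0xAEA5A3 AE A5 A3

Derivation:
Sextets: r=43, q=42, W=22, j=35
24-bit: (43<<18) | (42<<12) | (22<<6) | 35
      = 0xAC0000 | 0x02A000 | 0x000580 | 0x000023
      = 0xAEA5A3
Bytes: (v>>16)&0xFF=AE, (v>>8)&0xFF=A5, v&0xFF=A3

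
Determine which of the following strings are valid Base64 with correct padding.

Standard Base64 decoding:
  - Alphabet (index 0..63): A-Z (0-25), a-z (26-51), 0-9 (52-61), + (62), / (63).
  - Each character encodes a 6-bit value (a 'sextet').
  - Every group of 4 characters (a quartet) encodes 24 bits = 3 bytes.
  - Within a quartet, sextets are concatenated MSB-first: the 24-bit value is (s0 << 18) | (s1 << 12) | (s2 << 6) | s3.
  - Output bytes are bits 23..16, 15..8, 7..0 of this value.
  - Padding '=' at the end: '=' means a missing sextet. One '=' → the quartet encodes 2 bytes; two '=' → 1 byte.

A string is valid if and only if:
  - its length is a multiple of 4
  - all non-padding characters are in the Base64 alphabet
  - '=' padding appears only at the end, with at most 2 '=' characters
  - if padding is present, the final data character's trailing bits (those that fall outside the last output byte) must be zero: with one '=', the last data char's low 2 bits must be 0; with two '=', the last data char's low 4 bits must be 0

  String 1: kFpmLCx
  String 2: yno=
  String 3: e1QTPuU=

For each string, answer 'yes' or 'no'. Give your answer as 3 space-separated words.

String 1: 'kFpmLCx' → invalid (len=7 not mult of 4)
String 2: 'yno=' → valid
String 3: 'e1QTPuU=' → valid

Answer: no yes yes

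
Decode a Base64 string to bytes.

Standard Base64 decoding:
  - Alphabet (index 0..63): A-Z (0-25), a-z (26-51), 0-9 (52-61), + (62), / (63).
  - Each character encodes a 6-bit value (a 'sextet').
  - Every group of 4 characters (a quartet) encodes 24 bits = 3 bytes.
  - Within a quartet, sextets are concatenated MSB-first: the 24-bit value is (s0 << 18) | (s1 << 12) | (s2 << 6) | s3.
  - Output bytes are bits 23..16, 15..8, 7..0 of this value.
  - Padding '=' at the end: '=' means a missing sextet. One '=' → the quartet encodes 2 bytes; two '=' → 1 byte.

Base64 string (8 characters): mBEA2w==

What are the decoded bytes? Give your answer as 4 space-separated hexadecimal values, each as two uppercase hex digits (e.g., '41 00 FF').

After char 0 ('m'=38): chars_in_quartet=1 acc=0x26 bytes_emitted=0
After char 1 ('B'=1): chars_in_quartet=2 acc=0x981 bytes_emitted=0
After char 2 ('E'=4): chars_in_quartet=3 acc=0x26044 bytes_emitted=0
After char 3 ('A'=0): chars_in_quartet=4 acc=0x981100 -> emit 98 11 00, reset; bytes_emitted=3
After char 4 ('2'=54): chars_in_quartet=1 acc=0x36 bytes_emitted=3
After char 5 ('w'=48): chars_in_quartet=2 acc=0xDB0 bytes_emitted=3
Padding '==': partial quartet acc=0xDB0 -> emit DB; bytes_emitted=4

Answer: 98 11 00 DB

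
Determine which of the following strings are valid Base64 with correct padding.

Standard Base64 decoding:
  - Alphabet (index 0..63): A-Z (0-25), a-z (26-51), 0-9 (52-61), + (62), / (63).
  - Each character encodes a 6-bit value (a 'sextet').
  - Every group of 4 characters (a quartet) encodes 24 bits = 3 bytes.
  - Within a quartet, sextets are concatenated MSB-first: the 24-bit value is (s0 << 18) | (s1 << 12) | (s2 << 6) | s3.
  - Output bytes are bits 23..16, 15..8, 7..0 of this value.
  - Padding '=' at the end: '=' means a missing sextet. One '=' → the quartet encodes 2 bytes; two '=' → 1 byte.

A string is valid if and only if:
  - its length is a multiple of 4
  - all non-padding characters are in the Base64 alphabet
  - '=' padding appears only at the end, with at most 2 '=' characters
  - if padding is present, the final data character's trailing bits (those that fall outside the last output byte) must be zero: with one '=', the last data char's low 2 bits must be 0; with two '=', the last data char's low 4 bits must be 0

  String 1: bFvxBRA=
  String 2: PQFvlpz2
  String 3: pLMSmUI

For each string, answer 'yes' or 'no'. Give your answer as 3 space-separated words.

Answer: yes yes no

Derivation:
String 1: 'bFvxBRA=' → valid
String 2: 'PQFvlpz2' → valid
String 3: 'pLMSmUI' → invalid (len=7 not mult of 4)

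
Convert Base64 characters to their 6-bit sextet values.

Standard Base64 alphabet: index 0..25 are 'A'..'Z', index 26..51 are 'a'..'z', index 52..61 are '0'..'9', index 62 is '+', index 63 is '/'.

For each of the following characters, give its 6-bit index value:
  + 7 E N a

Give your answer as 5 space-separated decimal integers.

'+': index 62
'7': 0..9 range, 52 + ord('7') − ord('0') = 59
'E': A..Z range, ord('E') − ord('A') = 4
'N': A..Z range, ord('N') − ord('A') = 13
'a': a..z range, 26 + ord('a') − ord('a') = 26

Answer: 62 59 4 13 26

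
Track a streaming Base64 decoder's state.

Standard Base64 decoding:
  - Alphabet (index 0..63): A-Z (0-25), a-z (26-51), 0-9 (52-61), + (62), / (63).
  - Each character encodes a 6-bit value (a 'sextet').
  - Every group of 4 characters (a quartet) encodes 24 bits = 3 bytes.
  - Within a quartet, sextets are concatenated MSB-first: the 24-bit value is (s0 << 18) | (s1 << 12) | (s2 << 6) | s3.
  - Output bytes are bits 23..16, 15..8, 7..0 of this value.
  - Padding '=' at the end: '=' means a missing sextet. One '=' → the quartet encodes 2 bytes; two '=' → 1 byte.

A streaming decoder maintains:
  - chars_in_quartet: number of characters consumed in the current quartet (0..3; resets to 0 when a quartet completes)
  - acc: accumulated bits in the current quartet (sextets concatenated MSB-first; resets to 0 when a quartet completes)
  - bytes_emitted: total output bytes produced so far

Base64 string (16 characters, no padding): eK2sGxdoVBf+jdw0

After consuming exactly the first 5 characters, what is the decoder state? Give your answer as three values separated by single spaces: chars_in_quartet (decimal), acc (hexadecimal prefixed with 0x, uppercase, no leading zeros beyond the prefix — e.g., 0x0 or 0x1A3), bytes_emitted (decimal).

Answer: 1 0x6 3

Derivation:
After char 0 ('e'=30): chars_in_quartet=1 acc=0x1E bytes_emitted=0
After char 1 ('K'=10): chars_in_quartet=2 acc=0x78A bytes_emitted=0
After char 2 ('2'=54): chars_in_quartet=3 acc=0x1E2B6 bytes_emitted=0
After char 3 ('s'=44): chars_in_quartet=4 acc=0x78ADAC -> emit 78 AD AC, reset; bytes_emitted=3
After char 4 ('G'=6): chars_in_quartet=1 acc=0x6 bytes_emitted=3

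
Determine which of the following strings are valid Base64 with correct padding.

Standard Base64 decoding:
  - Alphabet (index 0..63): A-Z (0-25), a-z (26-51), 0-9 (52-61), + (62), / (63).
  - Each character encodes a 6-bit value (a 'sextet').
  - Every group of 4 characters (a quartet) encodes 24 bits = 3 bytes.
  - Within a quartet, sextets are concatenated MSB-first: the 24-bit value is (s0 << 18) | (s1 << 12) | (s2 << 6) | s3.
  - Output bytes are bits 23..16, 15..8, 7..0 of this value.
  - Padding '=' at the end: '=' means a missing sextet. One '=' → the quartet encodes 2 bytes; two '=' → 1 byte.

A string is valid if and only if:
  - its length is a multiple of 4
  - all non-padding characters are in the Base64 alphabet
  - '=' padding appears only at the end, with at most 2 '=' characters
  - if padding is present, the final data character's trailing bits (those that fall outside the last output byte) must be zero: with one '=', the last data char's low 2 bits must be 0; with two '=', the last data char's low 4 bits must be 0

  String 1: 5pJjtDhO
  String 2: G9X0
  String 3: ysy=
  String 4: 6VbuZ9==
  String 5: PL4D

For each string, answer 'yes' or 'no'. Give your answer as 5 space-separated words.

String 1: '5pJjtDhO' → valid
String 2: 'G9X0' → valid
String 3: 'ysy=' → invalid (bad trailing bits)
String 4: '6VbuZ9==' → invalid (bad trailing bits)
String 5: 'PL4D' → valid

Answer: yes yes no no yes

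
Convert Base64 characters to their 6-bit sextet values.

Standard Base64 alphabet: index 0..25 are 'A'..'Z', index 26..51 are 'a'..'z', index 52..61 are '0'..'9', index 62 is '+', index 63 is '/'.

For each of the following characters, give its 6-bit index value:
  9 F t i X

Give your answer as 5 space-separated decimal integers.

'9': 0..9 range, 52 + ord('9') − ord('0') = 61
'F': A..Z range, ord('F') − ord('A') = 5
't': a..z range, 26 + ord('t') − ord('a') = 45
'i': a..z range, 26 + ord('i') − ord('a') = 34
'X': A..Z range, ord('X') − ord('A') = 23

Answer: 61 5 45 34 23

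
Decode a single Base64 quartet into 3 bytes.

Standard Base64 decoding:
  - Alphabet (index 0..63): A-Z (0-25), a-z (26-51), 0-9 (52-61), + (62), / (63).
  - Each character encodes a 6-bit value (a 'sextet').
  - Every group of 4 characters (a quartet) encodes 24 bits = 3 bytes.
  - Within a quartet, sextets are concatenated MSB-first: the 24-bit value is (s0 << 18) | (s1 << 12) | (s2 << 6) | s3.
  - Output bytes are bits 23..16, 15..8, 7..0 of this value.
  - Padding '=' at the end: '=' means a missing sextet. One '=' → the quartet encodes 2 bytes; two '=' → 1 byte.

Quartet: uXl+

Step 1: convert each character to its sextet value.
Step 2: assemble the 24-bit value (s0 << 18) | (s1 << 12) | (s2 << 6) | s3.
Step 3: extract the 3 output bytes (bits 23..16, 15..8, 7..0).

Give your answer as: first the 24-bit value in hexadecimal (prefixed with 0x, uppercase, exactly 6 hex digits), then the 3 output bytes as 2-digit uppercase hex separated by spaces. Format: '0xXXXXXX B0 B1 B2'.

Sextets: u=46, X=23, l=37, +=62
24-bit: (46<<18) | (23<<12) | (37<<6) | 62
      = 0xB80000 | 0x017000 | 0x000940 | 0x00003E
      = 0xB9797E
Bytes: (v>>16)&0xFF=B9, (v>>8)&0xFF=79, v&0xFF=7E

Answer: 0xB9797E B9 79 7E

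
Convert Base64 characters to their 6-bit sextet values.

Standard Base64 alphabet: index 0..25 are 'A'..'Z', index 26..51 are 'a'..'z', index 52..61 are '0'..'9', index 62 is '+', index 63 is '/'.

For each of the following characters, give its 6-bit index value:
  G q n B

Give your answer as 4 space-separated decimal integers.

'G': A..Z range, ord('G') − ord('A') = 6
'q': a..z range, 26 + ord('q') − ord('a') = 42
'n': a..z range, 26 + ord('n') − ord('a') = 39
'B': A..Z range, ord('B') − ord('A') = 1

Answer: 6 42 39 1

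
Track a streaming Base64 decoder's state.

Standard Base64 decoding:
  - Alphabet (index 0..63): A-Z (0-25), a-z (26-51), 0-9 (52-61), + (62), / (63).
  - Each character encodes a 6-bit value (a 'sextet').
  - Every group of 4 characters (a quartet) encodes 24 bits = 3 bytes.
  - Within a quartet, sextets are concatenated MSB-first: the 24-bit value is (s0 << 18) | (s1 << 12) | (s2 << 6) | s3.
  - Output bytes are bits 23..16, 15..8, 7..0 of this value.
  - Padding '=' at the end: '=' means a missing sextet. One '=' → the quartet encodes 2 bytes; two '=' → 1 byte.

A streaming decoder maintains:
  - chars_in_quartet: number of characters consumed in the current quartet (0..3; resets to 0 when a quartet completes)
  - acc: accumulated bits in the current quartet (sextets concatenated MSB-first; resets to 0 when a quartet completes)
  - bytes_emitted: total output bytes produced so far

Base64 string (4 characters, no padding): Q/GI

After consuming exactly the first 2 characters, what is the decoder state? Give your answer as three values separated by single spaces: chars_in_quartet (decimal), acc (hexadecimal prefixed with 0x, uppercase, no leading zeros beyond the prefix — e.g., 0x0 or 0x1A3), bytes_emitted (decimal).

After char 0 ('Q'=16): chars_in_quartet=1 acc=0x10 bytes_emitted=0
After char 1 ('/'=63): chars_in_quartet=2 acc=0x43F bytes_emitted=0

Answer: 2 0x43F 0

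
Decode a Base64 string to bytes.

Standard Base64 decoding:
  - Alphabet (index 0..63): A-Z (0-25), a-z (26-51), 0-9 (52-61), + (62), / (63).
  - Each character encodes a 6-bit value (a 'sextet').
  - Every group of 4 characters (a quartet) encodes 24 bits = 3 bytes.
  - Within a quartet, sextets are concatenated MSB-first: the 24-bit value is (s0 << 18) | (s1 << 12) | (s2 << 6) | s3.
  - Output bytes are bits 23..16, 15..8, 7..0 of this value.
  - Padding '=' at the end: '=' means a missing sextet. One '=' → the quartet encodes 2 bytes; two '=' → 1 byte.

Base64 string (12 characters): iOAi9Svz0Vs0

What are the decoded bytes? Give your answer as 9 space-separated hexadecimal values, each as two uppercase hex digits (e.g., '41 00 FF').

After char 0 ('i'=34): chars_in_quartet=1 acc=0x22 bytes_emitted=0
After char 1 ('O'=14): chars_in_quartet=2 acc=0x88E bytes_emitted=0
After char 2 ('A'=0): chars_in_quartet=3 acc=0x22380 bytes_emitted=0
After char 3 ('i'=34): chars_in_quartet=4 acc=0x88E022 -> emit 88 E0 22, reset; bytes_emitted=3
After char 4 ('9'=61): chars_in_quartet=1 acc=0x3D bytes_emitted=3
After char 5 ('S'=18): chars_in_quartet=2 acc=0xF52 bytes_emitted=3
After char 6 ('v'=47): chars_in_quartet=3 acc=0x3D4AF bytes_emitted=3
After char 7 ('z'=51): chars_in_quartet=4 acc=0xF52BF3 -> emit F5 2B F3, reset; bytes_emitted=6
After char 8 ('0'=52): chars_in_quartet=1 acc=0x34 bytes_emitted=6
After char 9 ('V'=21): chars_in_quartet=2 acc=0xD15 bytes_emitted=6
After char 10 ('s'=44): chars_in_quartet=3 acc=0x3456C bytes_emitted=6
After char 11 ('0'=52): chars_in_quartet=4 acc=0xD15B34 -> emit D1 5B 34, reset; bytes_emitted=9

Answer: 88 E0 22 F5 2B F3 D1 5B 34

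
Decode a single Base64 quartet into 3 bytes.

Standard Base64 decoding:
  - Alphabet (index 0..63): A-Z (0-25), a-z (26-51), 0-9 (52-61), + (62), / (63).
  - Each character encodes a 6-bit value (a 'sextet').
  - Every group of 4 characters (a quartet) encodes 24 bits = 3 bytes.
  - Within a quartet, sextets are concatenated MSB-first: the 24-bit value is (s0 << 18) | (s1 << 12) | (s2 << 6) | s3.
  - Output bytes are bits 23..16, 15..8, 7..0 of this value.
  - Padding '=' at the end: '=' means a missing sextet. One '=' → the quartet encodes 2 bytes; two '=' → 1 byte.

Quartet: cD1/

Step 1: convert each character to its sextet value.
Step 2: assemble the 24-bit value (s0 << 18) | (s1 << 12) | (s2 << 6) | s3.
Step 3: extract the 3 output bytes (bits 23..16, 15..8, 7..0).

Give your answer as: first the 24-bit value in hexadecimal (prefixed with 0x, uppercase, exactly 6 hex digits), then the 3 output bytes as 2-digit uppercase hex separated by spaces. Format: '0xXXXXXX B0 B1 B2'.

Sextets: c=28, D=3, 1=53, /=63
24-bit: (28<<18) | (3<<12) | (53<<6) | 63
      = 0x700000 | 0x003000 | 0x000D40 | 0x00003F
      = 0x703D7F
Bytes: (v>>16)&0xFF=70, (v>>8)&0xFF=3D, v&0xFF=7F

Answer: 0x703D7F 70 3D 7F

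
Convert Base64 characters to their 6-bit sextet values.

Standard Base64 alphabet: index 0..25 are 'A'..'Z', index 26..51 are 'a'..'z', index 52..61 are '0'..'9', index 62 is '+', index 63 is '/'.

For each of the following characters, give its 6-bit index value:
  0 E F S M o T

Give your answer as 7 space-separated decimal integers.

'0': 0..9 range, 52 + ord('0') − ord('0') = 52
'E': A..Z range, ord('E') − ord('A') = 4
'F': A..Z range, ord('F') − ord('A') = 5
'S': A..Z range, ord('S') − ord('A') = 18
'M': A..Z range, ord('M') − ord('A') = 12
'o': a..z range, 26 + ord('o') − ord('a') = 40
'T': A..Z range, ord('T') − ord('A') = 19

Answer: 52 4 5 18 12 40 19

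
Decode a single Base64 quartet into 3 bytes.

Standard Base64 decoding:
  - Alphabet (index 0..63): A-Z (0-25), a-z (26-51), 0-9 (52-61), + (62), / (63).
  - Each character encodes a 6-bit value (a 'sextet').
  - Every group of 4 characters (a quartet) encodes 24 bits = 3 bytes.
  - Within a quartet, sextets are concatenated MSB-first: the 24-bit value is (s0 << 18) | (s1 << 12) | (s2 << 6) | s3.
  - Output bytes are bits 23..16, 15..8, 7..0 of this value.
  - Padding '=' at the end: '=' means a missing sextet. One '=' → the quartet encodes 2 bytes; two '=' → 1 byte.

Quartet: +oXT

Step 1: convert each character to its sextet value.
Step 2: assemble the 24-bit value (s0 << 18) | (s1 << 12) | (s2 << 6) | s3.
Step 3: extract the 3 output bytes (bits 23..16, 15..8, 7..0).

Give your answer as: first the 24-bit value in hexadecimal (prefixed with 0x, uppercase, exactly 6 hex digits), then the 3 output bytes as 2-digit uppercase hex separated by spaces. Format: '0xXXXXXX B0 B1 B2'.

Sextets: +=62, o=40, X=23, T=19
24-bit: (62<<18) | (40<<12) | (23<<6) | 19
      = 0xF80000 | 0x028000 | 0x0005C0 | 0x000013
      = 0xFA85D3
Bytes: (v>>16)&0xFF=FA, (v>>8)&0xFF=85, v&0xFF=D3

Answer: 0xFA85D3 FA 85 D3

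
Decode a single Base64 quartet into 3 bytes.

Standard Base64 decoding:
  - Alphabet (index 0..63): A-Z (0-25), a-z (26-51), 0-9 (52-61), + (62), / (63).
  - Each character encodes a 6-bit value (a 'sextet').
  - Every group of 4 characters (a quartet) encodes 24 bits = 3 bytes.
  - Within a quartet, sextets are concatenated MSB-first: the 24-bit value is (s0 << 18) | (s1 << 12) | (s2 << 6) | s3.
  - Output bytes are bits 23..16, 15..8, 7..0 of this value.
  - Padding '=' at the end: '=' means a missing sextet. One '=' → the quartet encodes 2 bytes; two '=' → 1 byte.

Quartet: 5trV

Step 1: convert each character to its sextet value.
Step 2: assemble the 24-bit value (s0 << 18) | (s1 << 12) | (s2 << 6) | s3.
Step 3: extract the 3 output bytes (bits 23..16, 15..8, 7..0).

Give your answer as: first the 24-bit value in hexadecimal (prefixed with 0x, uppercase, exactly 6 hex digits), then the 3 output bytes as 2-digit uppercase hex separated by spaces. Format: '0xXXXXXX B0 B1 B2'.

Sextets: 5=57, t=45, r=43, V=21
24-bit: (57<<18) | (45<<12) | (43<<6) | 21
      = 0xE40000 | 0x02D000 | 0x000AC0 | 0x000015
      = 0xE6DAD5
Bytes: (v>>16)&0xFF=E6, (v>>8)&0xFF=DA, v&0xFF=D5

Answer: 0xE6DAD5 E6 DA D5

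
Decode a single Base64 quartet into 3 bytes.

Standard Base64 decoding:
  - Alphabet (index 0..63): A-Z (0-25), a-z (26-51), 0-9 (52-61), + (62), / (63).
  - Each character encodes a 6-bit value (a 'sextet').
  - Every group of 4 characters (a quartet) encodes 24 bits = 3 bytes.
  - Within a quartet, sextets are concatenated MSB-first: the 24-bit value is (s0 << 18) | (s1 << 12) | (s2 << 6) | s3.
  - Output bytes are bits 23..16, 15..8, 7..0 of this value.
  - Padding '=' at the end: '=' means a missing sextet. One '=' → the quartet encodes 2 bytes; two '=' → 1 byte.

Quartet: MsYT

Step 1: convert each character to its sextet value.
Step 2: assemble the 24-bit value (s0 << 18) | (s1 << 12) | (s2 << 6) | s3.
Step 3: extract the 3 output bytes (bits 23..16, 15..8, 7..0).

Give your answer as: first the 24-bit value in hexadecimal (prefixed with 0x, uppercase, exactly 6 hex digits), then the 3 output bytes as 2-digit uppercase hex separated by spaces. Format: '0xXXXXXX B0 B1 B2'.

Answer: 0x32C613 32 C6 13

Derivation:
Sextets: M=12, s=44, Y=24, T=19
24-bit: (12<<18) | (44<<12) | (24<<6) | 19
      = 0x300000 | 0x02C000 | 0x000600 | 0x000013
      = 0x32C613
Bytes: (v>>16)&0xFF=32, (v>>8)&0xFF=C6, v&0xFF=13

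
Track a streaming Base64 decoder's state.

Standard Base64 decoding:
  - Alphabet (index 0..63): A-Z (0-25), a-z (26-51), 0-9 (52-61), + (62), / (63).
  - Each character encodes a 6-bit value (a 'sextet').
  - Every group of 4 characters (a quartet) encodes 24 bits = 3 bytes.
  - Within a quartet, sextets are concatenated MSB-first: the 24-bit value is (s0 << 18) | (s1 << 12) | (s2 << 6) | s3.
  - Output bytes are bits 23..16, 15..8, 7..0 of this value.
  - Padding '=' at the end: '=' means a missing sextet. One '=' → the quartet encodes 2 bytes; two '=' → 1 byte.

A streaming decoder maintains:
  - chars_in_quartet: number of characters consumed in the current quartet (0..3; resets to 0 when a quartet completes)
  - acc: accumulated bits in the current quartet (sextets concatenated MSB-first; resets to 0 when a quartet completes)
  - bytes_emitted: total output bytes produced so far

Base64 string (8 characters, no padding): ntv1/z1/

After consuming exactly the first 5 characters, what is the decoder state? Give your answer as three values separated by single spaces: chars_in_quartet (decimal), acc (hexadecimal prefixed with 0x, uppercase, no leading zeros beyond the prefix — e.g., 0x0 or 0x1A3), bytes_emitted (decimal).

After char 0 ('n'=39): chars_in_quartet=1 acc=0x27 bytes_emitted=0
After char 1 ('t'=45): chars_in_quartet=2 acc=0x9ED bytes_emitted=0
After char 2 ('v'=47): chars_in_quartet=3 acc=0x27B6F bytes_emitted=0
After char 3 ('1'=53): chars_in_quartet=4 acc=0x9EDBF5 -> emit 9E DB F5, reset; bytes_emitted=3
After char 4 ('/'=63): chars_in_quartet=1 acc=0x3F bytes_emitted=3

Answer: 1 0x3F 3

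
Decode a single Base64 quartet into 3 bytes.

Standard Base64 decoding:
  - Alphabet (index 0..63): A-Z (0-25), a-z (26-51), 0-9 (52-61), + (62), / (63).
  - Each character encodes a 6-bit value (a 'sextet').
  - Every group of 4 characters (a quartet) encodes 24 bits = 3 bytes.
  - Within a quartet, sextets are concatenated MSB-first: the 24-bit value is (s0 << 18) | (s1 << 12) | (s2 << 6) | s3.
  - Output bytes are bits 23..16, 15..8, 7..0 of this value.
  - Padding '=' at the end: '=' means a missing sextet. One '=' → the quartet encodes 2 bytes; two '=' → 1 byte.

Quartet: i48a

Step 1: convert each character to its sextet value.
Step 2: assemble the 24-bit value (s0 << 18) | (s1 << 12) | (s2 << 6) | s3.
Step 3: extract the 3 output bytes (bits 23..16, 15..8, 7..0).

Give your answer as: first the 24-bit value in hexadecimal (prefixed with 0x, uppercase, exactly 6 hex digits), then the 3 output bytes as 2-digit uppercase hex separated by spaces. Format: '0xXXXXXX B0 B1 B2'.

Sextets: i=34, 4=56, 8=60, a=26
24-bit: (34<<18) | (56<<12) | (60<<6) | 26
      = 0x880000 | 0x038000 | 0x000F00 | 0x00001A
      = 0x8B8F1A
Bytes: (v>>16)&0xFF=8B, (v>>8)&0xFF=8F, v&0xFF=1A

Answer: 0x8B8F1A 8B 8F 1A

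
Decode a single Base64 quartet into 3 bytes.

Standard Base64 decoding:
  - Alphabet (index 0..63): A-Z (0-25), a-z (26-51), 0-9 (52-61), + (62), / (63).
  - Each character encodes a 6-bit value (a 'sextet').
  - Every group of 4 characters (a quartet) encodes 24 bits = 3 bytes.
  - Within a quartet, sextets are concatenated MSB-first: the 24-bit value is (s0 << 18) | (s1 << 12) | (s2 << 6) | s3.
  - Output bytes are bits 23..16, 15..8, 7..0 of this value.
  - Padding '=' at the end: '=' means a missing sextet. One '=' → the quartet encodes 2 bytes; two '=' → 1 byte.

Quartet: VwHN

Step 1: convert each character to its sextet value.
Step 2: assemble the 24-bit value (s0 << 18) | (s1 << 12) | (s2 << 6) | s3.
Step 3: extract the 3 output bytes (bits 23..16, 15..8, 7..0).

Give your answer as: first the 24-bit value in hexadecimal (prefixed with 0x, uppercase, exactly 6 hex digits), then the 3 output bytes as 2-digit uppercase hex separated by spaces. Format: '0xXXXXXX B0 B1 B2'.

Answer: 0x5701CD 57 01 CD

Derivation:
Sextets: V=21, w=48, H=7, N=13
24-bit: (21<<18) | (48<<12) | (7<<6) | 13
      = 0x540000 | 0x030000 | 0x0001C0 | 0x00000D
      = 0x5701CD
Bytes: (v>>16)&0xFF=57, (v>>8)&0xFF=01, v&0xFF=CD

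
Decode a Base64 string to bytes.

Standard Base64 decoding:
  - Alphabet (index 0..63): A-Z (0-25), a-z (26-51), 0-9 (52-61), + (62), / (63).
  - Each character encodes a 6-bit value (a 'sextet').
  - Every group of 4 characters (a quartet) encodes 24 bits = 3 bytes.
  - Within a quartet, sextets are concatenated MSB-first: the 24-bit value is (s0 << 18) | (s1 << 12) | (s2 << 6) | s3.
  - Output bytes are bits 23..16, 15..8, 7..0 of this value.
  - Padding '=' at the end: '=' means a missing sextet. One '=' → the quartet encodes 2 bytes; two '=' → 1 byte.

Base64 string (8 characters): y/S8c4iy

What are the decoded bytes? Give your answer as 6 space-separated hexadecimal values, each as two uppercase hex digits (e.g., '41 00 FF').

Answer: CB F4 BC 73 88 B2

Derivation:
After char 0 ('y'=50): chars_in_quartet=1 acc=0x32 bytes_emitted=0
After char 1 ('/'=63): chars_in_quartet=2 acc=0xCBF bytes_emitted=0
After char 2 ('S'=18): chars_in_quartet=3 acc=0x32FD2 bytes_emitted=0
After char 3 ('8'=60): chars_in_quartet=4 acc=0xCBF4BC -> emit CB F4 BC, reset; bytes_emitted=3
After char 4 ('c'=28): chars_in_quartet=1 acc=0x1C bytes_emitted=3
After char 5 ('4'=56): chars_in_quartet=2 acc=0x738 bytes_emitted=3
After char 6 ('i'=34): chars_in_quartet=3 acc=0x1CE22 bytes_emitted=3
After char 7 ('y'=50): chars_in_quartet=4 acc=0x7388B2 -> emit 73 88 B2, reset; bytes_emitted=6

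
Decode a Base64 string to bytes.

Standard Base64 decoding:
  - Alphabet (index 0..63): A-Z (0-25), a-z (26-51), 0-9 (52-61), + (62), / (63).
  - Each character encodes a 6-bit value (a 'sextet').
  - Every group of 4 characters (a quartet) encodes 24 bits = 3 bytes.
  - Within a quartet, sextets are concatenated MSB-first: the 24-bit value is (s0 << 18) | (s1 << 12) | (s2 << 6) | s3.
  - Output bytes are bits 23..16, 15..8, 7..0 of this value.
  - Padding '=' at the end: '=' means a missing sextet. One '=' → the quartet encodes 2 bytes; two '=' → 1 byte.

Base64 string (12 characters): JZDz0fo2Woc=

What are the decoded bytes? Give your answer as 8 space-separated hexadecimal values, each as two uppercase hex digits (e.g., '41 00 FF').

After char 0 ('J'=9): chars_in_quartet=1 acc=0x9 bytes_emitted=0
After char 1 ('Z'=25): chars_in_quartet=2 acc=0x259 bytes_emitted=0
After char 2 ('D'=3): chars_in_quartet=3 acc=0x9643 bytes_emitted=0
After char 3 ('z'=51): chars_in_quartet=4 acc=0x2590F3 -> emit 25 90 F3, reset; bytes_emitted=3
After char 4 ('0'=52): chars_in_quartet=1 acc=0x34 bytes_emitted=3
After char 5 ('f'=31): chars_in_quartet=2 acc=0xD1F bytes_emitted=3
After char 6 ('o'=40): chars_in_quartet=3 acc=0x347E8 bytes_emitted=3
After char 7 ('2'=54): chars_in_quartet=4 acc=0xD1FA36 -> emit D1 FA 36, reset; bytes_emitted=6
After char 8 ('W'=22): chars_in_quartet=1 acc=0x16 bytes_emitted=6
After char 9 ('o'=40): chars_in_quartet=2 acc=0x5A8 bytes_emitted=6
After char 10 ('c'=28): chars_in_quartet=3 acc=0x16A1C bytes_emitted=6
Padding '=': partial quartet acc=0x16A1C -> emit 5A 87; bytes_emitted=8

Answer: 25 90 F3 D1 FA 36 5A 87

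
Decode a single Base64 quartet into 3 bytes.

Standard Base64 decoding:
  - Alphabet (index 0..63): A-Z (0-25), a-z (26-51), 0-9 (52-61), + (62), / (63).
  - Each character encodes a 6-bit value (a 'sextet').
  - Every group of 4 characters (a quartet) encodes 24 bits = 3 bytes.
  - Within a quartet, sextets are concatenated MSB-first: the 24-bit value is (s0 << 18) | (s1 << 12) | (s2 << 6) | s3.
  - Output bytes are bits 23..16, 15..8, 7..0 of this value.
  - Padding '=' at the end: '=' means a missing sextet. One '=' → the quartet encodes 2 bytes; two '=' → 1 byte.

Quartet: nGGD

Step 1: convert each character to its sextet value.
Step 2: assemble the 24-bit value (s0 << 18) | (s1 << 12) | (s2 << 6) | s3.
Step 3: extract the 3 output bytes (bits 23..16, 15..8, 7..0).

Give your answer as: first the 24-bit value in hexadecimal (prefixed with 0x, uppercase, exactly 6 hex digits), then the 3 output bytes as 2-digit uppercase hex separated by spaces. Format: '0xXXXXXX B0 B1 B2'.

Answer: 0x9C6183 9C 61 83

Derivation:
Sextets: n=39, G=6, G=6, D=3
24-bit: (39<<18) | (6<<12) | (6<<6) | 3
      = 0x9C0000 | 0x006000 | 0x000180 | 0x000003
      = 0x9C6183
Bytes: (v>>16)&0xFF=9C, (v>>8)&0xFF=61, v&0xFF=83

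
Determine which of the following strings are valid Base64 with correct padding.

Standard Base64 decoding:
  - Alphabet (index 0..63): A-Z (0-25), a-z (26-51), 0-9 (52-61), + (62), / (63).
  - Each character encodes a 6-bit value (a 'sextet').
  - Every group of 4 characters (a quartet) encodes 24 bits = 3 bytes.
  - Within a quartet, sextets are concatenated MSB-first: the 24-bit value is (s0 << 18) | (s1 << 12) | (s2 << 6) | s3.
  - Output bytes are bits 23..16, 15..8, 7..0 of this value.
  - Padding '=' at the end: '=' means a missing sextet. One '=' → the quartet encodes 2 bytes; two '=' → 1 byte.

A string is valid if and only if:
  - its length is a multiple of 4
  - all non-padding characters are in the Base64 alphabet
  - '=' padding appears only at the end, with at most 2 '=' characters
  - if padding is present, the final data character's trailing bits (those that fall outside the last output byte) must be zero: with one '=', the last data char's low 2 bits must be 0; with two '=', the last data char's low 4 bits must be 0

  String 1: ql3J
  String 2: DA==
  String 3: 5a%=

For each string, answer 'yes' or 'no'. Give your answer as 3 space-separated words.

Answer: yes yes no

Derivation:
String 1: 'ql3J' → valid
String 2: 'DA==' → valid
String 3: '5a%=' → invalid (bad char(s): ['%'])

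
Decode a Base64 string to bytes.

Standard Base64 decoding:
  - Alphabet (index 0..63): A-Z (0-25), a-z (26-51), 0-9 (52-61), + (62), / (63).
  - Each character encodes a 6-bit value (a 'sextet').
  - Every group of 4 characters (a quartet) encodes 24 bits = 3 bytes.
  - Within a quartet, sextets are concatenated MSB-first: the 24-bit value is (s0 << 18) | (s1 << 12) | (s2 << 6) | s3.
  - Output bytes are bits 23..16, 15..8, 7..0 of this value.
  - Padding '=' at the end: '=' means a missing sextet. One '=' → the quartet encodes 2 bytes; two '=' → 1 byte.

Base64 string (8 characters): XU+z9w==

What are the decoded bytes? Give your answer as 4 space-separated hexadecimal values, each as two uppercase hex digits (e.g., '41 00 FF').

After char 0 ('X'=23): chars_in_quartet=1 acc=0x17 bytes_emitted=0
After char 1 ('U'=20): chars_in_quartet=2 acc=0x5D4 bytes_emitted=0
After char 2 ('+'=62): chars_in_quartet=3 acc=0x1753E bytes_emitted=0
After char 3 ('z'=51): chars_in_quartet=4 acc=0x5D4FB3 -> emit 5D 4F B3, reset; bytes_emitted=3
After char 4 ('9'=61): chars_in_quartet=1 acc=0x3D bytes_emitted=3
After char 5 ('w'=48): chars_in_quartet=2 acc=0xF70 bytes_emitted=3
Padding '==': partial quartet acc=0xF70 -> emit F7; bytes_emitted=4

Answer: 5D 4F B3 F7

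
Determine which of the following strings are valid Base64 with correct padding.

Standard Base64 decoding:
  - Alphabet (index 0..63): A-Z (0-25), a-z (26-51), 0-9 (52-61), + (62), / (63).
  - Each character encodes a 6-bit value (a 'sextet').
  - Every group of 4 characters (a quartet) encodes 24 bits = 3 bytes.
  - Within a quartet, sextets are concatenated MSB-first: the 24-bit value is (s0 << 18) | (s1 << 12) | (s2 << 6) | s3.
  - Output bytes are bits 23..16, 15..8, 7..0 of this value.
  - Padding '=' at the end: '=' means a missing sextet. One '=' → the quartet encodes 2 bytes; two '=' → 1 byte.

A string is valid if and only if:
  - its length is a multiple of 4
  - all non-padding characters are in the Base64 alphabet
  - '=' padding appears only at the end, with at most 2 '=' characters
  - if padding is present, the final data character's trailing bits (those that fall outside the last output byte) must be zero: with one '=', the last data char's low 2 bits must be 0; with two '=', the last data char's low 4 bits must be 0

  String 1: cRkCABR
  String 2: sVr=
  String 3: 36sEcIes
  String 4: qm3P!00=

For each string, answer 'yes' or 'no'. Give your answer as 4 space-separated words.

Answer: no no yes no

Derivation:
String 1: 'cRkCABR' → invalid (len=7 not mult of 4)
String 2: 'sVr=' → invalid (bad trailing bits)
String 3: '36sEcIes' → valid
String 4: 'qm3P!00=' → invalid (bad char(s): ['!'])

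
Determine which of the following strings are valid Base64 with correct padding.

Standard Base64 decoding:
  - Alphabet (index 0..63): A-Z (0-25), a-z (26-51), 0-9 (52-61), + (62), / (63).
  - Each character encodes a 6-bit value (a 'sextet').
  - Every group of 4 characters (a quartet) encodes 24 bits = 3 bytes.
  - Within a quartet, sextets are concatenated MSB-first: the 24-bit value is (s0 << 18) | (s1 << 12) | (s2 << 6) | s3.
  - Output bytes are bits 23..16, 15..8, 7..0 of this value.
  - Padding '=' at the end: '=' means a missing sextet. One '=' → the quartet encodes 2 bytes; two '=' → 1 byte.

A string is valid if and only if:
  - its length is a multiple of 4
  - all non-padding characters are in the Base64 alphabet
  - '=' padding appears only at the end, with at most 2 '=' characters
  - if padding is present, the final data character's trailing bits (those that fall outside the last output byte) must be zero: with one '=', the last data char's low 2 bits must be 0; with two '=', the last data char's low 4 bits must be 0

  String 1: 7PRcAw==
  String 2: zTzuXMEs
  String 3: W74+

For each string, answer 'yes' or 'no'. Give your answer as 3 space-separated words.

Answer: yes yes yes

Derivation:
String 1: '7PRcAw==' → valid
String 2: 'zTzuXMEs' → valid
String 3: 'W74+' → valid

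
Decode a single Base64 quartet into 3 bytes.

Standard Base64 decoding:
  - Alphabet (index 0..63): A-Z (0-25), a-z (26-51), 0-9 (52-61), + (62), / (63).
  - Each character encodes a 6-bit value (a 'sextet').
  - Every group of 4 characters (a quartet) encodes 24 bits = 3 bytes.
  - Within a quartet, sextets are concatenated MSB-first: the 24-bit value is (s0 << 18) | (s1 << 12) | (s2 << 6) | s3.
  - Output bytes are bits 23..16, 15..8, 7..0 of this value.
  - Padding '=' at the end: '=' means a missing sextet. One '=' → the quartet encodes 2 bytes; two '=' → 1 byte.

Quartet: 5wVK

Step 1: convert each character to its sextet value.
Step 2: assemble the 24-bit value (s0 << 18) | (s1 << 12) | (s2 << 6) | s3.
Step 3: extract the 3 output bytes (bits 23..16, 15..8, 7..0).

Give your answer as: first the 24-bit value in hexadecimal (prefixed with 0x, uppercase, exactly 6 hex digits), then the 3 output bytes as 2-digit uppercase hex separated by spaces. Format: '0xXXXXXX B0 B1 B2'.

Sextets: 5=57, w=48, V=21, K=10
24-bit: (57<<18) | (48<<12) | (21<<6) | 10
      = 0xE40000 | 0x030000 | 0x000540 | 0x00000A
      = 0xE7054A
Bytes: (v>>16)&0xFF=E7, (v>>8)&0xFF=05, v&0xFF=4A

Answer: 0xE7054A E7 05 4A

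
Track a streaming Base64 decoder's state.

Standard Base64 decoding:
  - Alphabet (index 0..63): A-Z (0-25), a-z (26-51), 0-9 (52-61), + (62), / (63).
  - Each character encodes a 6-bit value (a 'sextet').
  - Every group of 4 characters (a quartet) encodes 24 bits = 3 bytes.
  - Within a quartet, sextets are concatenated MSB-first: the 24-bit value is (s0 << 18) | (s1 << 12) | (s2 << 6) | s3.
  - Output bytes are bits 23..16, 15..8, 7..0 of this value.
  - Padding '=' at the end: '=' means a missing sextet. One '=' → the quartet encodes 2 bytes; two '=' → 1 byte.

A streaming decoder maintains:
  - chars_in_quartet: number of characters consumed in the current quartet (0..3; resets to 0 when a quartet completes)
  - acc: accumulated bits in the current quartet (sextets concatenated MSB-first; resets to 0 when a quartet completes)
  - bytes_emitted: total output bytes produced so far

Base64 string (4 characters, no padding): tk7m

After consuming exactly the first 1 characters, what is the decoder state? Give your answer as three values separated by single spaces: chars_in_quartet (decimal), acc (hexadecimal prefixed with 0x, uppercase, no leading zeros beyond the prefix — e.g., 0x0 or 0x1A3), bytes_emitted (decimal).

After char 0 ('t'=45): chars_in_quartet=1 acc=0x2D bytes_emitted=0

Answer: 1 0x2D 0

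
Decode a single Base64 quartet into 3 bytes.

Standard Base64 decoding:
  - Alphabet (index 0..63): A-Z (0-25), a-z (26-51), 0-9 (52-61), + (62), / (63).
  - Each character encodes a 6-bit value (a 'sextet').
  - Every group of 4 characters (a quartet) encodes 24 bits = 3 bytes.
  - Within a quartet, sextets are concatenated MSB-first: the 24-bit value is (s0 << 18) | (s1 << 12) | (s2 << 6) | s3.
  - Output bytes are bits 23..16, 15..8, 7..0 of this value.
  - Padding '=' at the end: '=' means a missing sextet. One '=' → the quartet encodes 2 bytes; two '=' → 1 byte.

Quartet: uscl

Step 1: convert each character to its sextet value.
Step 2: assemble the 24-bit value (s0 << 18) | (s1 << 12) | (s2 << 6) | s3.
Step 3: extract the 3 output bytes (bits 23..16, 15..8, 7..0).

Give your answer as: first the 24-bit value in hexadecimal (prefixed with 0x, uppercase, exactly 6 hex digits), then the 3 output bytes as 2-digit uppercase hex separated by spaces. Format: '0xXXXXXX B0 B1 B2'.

Answer: 0xBAC725 BA C7 25

Derivation:
Sextets: u=46, s=44, c=28, l=37
24-bit: (46<<18) | (44<<12) | (28<<6) | 37
      = 0xB80000 | 0x02C000 | 0x000700 | 0x000025
      = 0xBAC725
Bytes: (v>>16)&0xFF=BA, (v>>8)&0xFF=C7, v&0xFF=25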